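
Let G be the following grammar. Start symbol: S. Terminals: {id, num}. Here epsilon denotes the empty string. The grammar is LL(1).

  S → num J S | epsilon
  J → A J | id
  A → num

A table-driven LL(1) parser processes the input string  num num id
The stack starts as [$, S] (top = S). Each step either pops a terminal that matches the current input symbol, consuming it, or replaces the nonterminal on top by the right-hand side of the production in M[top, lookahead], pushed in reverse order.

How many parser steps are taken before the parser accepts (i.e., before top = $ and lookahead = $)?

8

step 1: stack=$ S  input=num num id $  — expand S → num J S
step 2: stack=$ S J num  input=num num id $  — match num
step 3: stack=$ S J  input=num id $  — expand J → A J
step 4: stack=$ S J A  input=num id $  — expand A → num
step 5: stack=$ S J num  input=num id $  — match num
step 6: stack=$ S J  input=id $  — expand J → id
step 7: stack=$ S id  input=id $  — match id
step 8: stack=$ S  input=$  — expand S → epsilon
Accept reached after 8 steps.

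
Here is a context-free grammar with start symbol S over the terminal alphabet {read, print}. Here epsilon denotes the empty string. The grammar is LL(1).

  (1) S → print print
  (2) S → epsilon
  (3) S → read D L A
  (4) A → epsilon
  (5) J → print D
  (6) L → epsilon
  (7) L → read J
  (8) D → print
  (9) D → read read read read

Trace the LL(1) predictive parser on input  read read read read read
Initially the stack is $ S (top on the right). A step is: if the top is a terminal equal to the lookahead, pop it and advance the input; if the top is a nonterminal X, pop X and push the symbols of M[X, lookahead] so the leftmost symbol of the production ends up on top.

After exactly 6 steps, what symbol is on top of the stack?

read

step 1: stack=$ S  input=read read read read read $  — expand S → read D L A
step 2: stack=$ A L D read  input=read read read read read $  — match read
step 3: stack=$ A L D  input=read read read read $  — expand D → read read read read
step 4: stack=$ A L read read read read  input=read read read read $  — match read
step 5: stack=$ A L read read read  input=read read read $  — match read
step 6: stack=$ A L read read  input=read read $  — match read
Stack after step 6: $ A L read (top = read).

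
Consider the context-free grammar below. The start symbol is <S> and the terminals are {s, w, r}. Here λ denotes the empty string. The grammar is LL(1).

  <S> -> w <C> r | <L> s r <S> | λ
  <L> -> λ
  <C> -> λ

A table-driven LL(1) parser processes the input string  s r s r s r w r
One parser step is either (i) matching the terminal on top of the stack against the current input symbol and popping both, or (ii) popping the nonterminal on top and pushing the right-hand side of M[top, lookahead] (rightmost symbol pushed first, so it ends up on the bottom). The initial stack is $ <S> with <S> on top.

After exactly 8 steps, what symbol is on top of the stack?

<S>

     Stack          Input              Action
  1  $ <S>          s r s r s r w r $  expand <S> -> <L> s r <S>
  2  $ <S> r s <L>  s r s r s r w r $  expand <L> -> λ
  3  $ <S> r s      s r s r s r w r $  match s
  4  $ <S> r        r s r s r w r $    match r
  5  $ <S>          s r s r w r $      expand <S> -> <L> s r <S>
  6  $ <S> r s <L>  s r s r w r $      expand <L> -> λ
  7  $ <S> r s      s r s r w r $      match s
  8  $ <S> r        r s r w r $        match r
Stack after step 8: $ <S> (top = <S>).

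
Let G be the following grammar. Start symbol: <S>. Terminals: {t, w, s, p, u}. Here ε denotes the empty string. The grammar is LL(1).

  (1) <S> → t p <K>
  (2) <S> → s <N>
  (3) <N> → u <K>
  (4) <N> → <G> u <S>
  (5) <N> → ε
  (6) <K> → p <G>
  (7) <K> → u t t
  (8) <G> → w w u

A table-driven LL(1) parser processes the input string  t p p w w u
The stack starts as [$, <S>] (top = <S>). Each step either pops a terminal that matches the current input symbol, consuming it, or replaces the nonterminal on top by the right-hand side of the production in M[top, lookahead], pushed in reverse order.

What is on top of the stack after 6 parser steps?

step 1: stack=$ <S>  input=t p p w w u $  — expand <S> → t p <K>
step 2: stack=$ <K> p t  input=t p p w w u $  — match t
step 3: stack=$ <K> p  input=p p w w u $  — match p
step 4: stack=$ <K>  input=p w w u $  — expand <K> → p <G>
step 5: stack=$ <G> p  input=p w w u $  — match p
step 6: stack=$ <G>  input=w w u $  — expand <G> → w w u
Stack after step 6: $ u w w (top = w).

w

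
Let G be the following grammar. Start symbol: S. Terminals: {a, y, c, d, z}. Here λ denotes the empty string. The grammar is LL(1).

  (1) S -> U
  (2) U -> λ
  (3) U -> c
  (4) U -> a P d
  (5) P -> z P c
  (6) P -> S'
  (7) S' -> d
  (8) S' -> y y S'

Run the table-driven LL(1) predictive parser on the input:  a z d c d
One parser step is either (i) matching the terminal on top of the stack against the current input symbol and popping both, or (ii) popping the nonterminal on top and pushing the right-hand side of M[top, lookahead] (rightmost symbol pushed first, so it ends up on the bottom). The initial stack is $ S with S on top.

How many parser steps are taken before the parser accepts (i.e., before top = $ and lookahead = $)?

10

step 1: stack=$ S  input=a z d c d $  — expand S -> U
step 2: stack=$ U  input=a z d c d $  — expand U -> a P d
step 3: stack=$ d P a  input=a z d c d $  — match a
step 4: stack=$ d P  input=z d c d $  — expand P -> z P c
step 5: stack=$ d c P z  input=z d c d $  — match z
step 6: stack=$ d c P  input=d c d $  — expand P -> S'
step 7: stack=$ d c S'  input=d c d $  — expand S' -> d
step 8: stack=$ d c d  input=d c d $  — match d
step 9: stack=$ d c  input=c d $  — match c
step 10: stack=$ d  input=d $  — match d
Accept reached after 10 steps.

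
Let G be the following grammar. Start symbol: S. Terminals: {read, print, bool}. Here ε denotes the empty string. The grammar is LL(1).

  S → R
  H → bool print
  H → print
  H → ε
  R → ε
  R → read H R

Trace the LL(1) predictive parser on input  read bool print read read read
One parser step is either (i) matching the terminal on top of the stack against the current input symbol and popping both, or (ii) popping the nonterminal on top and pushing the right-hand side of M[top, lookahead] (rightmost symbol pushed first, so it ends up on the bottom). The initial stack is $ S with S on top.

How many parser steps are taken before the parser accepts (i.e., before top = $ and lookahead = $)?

step 1: stack=$ S  input=read bool print read read read $  — expand S → R
step 2: stack=$ R  input=read bool print read read read $  — expand R → read H R
step 3: stack=$ R H read  input=read bool print read read read $  — match read
step 4: stack=$ R H  input=bool print read read read $  — expand H → bool print
step 5: stack=$ R print bool  input=bool print read read read $  — match bool
step 6: stack=$ R print  input=print read read read $  — match print
step 7: stack=$ R  input=read read read $  — expand R → read H R
step 8: stack=$ R H read  input=read read read $  — match read
step 9: stack=$ R H  input=read read $  — expand H → ε
step 10: stack=$ R  input=read read $  — expand R → read H R
step 11: stack=$ R H read  input=read read $  — match read
step 12: stack=$ R H  input=read $  — expand H → ε
step 13: stack=$ R  input=read $  — expand R → read H R
step 14: stack=$ R H read  input=read $  — match read
step 15: stack=$ R H  input=$  — expand H → ε
step 16: stack=$ R  input=$  — expand R → ε
Accept reached after 16 steps.

16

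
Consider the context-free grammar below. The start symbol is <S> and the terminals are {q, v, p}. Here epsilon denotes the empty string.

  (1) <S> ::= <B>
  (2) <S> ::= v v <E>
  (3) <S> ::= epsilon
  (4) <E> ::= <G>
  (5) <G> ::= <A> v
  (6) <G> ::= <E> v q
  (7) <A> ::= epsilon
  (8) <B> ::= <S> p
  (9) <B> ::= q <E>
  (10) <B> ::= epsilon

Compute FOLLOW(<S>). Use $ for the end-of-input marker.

FIRST(<A>): from <A>::=epsilon we get {epsilon}. So FIRST(<A>) = {epsilon}.
FIRST(<S>): from <S>::=<B> we get {epsilon, p, q, v}; from <S>::=v v <E> we get {v}; from <S>::=epsilon we get {epsilon}. So FIRST(<S>) = {epsilon, p, q, v}.
FIRST(<B>): from <B>::=<S> p we get {p, q, v}; from <B>::=q <E> we get {q}; from <B>::=epsilon we get {epsilon}. So FIRST(<B>) = {epsilon, p, q, v}.
FIRST(<E>): from <E>::=<G> we get {v}. So FIRST(<E>) = {v}.
FIRST(<G>): from <G>::=<A> v we get {v}; from <G>::=<E> v q we get {v}. So FIRST(<G>) = {v}.
FOLLOW(<S>) includes $ since <S> is the start symbol.
FOLLOW(<S>): in <B>::=<S> p, <S> is followed by p with FIRST {p}. Thus FOLLOW(<S>) = {$, p}.
FOLLOW(<A>): in <G>::=<A> v, <A> is followed by v with FIRST {v}. Thus FOLLOW(<A>) = {v}.
FOLLOW(<B>): in <S>::=<B>, the suffix after <B> is empty, so FOLLOW(<B>) ⊇ FOLLOW(<S>) = {$, p}. Thus FOLLOW(<B>) = {$, p}.
FOLLOW(<E>): in <S>::=v v <E>, the suffix after <E> is empty, so FOLLOW(<E>) ⊇ FOLLOW(<S>) = {$, p}; in <G>::=<E> v q, <E> is followed by v q with FIRST {v}; in <B>::=q <E>, the suffix after <E> is empty, so FOLLOW(<E>) ⊇ FOLLOW(<B>) = {$, p}. Thus FOLLOW(<E>) = {$, p, v}.
FOLLOW(<G>): in <E>::=<G>, the suffix after <G> is empty, so FOLLOW(<G>) ⊇ FOLLOW(<E>) = {$, p, v}. Thus FOLLOW(<G>) = {$, p, v}.

{$, p}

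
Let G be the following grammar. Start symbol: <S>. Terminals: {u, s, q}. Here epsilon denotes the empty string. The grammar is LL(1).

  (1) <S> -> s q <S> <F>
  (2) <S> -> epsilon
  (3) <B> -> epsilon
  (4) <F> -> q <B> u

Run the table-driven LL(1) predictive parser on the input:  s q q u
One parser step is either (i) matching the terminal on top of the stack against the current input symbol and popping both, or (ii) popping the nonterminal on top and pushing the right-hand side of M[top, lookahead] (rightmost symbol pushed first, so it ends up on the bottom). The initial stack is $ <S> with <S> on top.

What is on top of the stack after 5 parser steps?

q

     Stack          Input      Action
  1  $ <S>          s q q u $  expand <S> -> s q <S> <F>
  2  $ <F> <S> q s  s q q u $  match s
  3  $ <F> <S> q    q q u $    match q
  4  $ <F> <S>      q u $      expand <S> -> epsilon
  5  $ <F>          q u $      expand <F> -> q <B> u
Stack after step 5: $ u <B> q (top = q).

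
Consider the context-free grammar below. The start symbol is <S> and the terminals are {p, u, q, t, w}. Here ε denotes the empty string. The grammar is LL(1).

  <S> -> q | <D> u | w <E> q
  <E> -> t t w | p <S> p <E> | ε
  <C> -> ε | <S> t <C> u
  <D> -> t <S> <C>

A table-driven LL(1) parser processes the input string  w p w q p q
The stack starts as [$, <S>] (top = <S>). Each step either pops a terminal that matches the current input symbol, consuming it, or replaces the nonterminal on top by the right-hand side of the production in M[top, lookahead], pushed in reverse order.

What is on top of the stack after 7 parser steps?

q

step 1: stack=$ <S>  input=w p w q p q $  — expand <S> -> w <E> q
step 2: stack=$ q <E> w  input=w p w q p q $  — match w
step 3: stack=$ q <E>  input=p w q p q $  — expand <E> -> p <S> p <E>
step 4: stack=$ q <E> p <S> p  input=p w q p q $  — match p
step 5: stack=$ q <E> p <S>  input=w q p q $  — expand <S> -> w <E> q
step 6: stack=$ q <E> p q <E> w  input=w q p q $  — match w
step 7: stack=$ q <E> p q <E>  input=q p q $  — expand <E> -> ε
Stack after step 7: $ q <E> p q (top = q).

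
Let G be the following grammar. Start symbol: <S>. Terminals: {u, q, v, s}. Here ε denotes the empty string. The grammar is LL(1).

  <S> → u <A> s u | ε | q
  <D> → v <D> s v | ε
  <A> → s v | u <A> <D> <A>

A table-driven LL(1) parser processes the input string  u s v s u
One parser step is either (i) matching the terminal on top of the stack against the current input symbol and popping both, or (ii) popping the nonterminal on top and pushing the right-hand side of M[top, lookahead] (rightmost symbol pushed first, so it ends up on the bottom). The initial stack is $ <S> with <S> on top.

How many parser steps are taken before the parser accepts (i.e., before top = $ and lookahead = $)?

7

     Stack        Input        Action
  1  $ <S>        u s v s u $  expand <S> → u <A> s u
  2  $ u s <A> u  u s v s u $  match u
  3  $ u s <A>    s v s u $    expand <A> → s v
  4  $ u s v s    s v s u $    match s
  5  $ u s v      v s u $      match v
  6  $ u s        s u $        match s
  7  $ u          u $          match u
Accept reached after 7 steps.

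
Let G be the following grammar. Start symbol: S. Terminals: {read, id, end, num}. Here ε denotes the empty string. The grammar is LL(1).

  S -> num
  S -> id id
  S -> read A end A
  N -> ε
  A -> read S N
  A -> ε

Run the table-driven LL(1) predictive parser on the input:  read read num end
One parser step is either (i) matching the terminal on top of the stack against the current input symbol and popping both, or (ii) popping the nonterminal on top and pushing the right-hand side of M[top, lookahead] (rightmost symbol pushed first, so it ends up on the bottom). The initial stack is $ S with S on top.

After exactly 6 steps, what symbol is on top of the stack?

step 1: stack=$ S  input=read read num end $  — expand S -> read A end A
step 2: stack=$ A end A read  input=read read num end $  — match read
step 3: stack=$ A end A  input=read num end $  — expand A -> read S N
step 4: stack=$ A end N S read  input=read num end $  — match read
step 5: stack=$ A end N S  input=num end $  — expand S -> num
step 6: stack=$ A end N num  input=num end $  — match num
Stack after step 6: $ A end N (top = N).

N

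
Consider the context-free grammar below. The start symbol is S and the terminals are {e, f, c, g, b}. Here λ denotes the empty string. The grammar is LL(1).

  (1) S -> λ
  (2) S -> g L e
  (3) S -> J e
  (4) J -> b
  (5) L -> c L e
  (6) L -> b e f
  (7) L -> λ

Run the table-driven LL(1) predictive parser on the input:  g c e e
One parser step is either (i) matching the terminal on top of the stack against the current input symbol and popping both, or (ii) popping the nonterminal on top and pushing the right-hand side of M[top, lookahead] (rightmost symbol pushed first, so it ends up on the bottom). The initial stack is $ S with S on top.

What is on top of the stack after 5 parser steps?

     Stack      Input      Action
  1  $ S        g c e e $  expand S -> g L e
  2  $ e L g    g c e e $  match g
  3  $ e L      c e e $    expand L -> c L e
  4  $ e e L c  c e e $    match c
  5  $ e e L    e e $      expand L -> λ
Stack after step 5: $ e e (top = e).

e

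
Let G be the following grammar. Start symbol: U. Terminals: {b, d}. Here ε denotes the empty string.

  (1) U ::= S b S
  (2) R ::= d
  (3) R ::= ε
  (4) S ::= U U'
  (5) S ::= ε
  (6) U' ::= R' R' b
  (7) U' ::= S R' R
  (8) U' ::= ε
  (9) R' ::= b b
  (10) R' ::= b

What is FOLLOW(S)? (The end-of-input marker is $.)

FIRST(R): from R::=d we get {d}; from R::=ε we get {ε}. So FIRST(R) = {ε, d}.
FIRST(R'): from R'::=b b we get {b}; from R'::=b we get {b}. So FIRST(R') = {b}.
FIRST(U): from U::=S b S we get {b}. So FIRST(U) = {b}.
FIRST(S): from S::=U U' we get {b}; from S::=ε we get {ε}. So FIRST(S) = {ε, b}.
FIRST(U'): from U'::=R' R' b we get {b}; from U'::=S R' R we get {b}; from U'::=ε we get {ε}. So FIRST(U') = {ε, b}.
FOLLOW(U) includes $ since U is the start symbol.
FOLLOW(U): in S::=U U', U is followed by U' with FIRST {ε, b}; in S::=U U', the suffix after U is nullable, so FOLLOW(U) ⊇ FOLLOW(S) = {$, b}. Thus FOLLOW(U) = {$, b}.
FOLLOW(S): in U::=S b S (occurrence 1), S is followed by b S with FIRST {b}; in U::=S b S (occurrence 2), the suffix after S is empty, so FOLLOW(S) ⊇ FOLLOW(U) = {$, b}; in U'::=S R' R, S is followed by R' R with FIRST {b}. Thus FOLLOW(S) = {$, b}.
FOLLOW(U'): in S::=U U', the suffix after U' is empty, so FOLLOW(U') ⊇ FOLLOW(S) = {$, b}. Thus FOLLOW(U') = {$, b}.
FOLLOW(R): in U'::=S R' R, the suffix after R is empty, so FOLLOW(R) ⊇ FOLLOW(U') = {$, b}. Thus FOLLOW(R) = {$, b}.
FOLLOW(R'): in U'::=R' R' b (occurrence 1), R' is followed by R' b with FIRST {b}; in U'::=R' R' b (occurrence 2), R' is followed by b with FIRST {b}; in U'::=S R' R, R' is followed by R with FIRST {ε, d}; in U'::=S R' R, the suffix after R' is nullable, so FOLLOW(R') ⊇ FOLLOW(U') = {$, b}. Thus FOLLOW(R') = {$, b, d}.

{$, b}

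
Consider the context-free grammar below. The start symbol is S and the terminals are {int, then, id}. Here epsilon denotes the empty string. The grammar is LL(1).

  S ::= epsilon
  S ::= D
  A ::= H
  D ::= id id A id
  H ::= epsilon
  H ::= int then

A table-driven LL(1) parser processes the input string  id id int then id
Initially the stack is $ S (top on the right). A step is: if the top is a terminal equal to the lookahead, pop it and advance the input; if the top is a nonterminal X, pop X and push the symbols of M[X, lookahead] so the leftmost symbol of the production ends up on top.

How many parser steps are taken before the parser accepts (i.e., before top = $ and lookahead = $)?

9

     Stack          Input                Action
  1  $ S            id id int then id $  expand S ::= D
  2  $ D            id id int then id $  expand D ::= id id A id
  3  $ id A id id   id id int then id $  match id
  4  $ id A id      id int then id $     match id
  5  $ id A         int then id $        expand A ::= H
  6  $ id H         int then id $        expand H ::= int then
  7  $ id then int  int then id $        match int
  8  $ id then      then id $            match then
  9  $ id           id $                 match id
Accept reached after 9 steps.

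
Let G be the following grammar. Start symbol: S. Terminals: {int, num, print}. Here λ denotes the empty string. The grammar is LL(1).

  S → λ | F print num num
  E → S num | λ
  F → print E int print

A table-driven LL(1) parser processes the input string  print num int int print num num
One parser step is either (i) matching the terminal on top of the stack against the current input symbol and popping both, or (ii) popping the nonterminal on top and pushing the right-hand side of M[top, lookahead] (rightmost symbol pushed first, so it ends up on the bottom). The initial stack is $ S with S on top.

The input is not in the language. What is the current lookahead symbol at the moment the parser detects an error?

int

step 1: stack=$ S  input=print num int int print num num $  — expand S → F print num num
step 2: stack=$ num num print F  input=print num int int print num num $  — expand F → print E int print
step 3: stack=$ num num print print int E print  input=print num int int print num num $  — match print
step 4: stack=$ num num print print int E  input=num int int print num num $  — expand E → S num
step 5: stack=$ num num print print int num S  input=num int int print num num $  — expand S → λ
step 6: stack=$ num num print print int num  input=num int int print num num $  — match num
step 7: stack=$ num num print print int  input=int int print num num $  — match int
step 8: stack=$ num num print print  input=int print num num $  — error: top is terminal print but lookahead is int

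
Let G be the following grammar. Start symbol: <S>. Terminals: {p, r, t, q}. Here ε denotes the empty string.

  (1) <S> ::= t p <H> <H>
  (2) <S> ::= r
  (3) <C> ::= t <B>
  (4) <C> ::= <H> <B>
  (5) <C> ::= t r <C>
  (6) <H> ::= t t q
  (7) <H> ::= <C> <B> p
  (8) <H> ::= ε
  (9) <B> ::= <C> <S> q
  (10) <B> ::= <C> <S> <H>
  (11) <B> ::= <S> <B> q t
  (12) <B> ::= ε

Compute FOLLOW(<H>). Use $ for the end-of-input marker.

FIRST(<S>) = {r, t}
FIRST(<C>) = {ε, p, r, t}  (via <H> <B>)
FIRST(<B>) = {ε, p, r, t}  (via <C> <S> q, <C> <S> <H>, <S> <B> q t)
FIRST(<H>) = {ε, p, r, t}  (via <C> <B> p)
FOLLOW(<S>) includes $ since <S> is the start symbol.
FOLLOW(<C>): in <C>::=t r <C>, the suffix after <C> is empty (adds nothing new); in <H>::=<C> <B> p, <C> is followed by <B> p with FIRST {p, r, t}; in <B>::=<C> <S> q, <C> is followed by <S> q with FIRST {r, t}; in <B>::=<C> <S> <H>, <C> is followed by <S> <H> with FIRST {r, t}. Thus FOLLOW(<C>) = {p, r, t}.
FOLLOW(<B>): in <C>::=t <B>, the suffix after <B> is empty, so FOLLOW(<B>) ⊇ FOLLOW(<C>) = {p, r, t}; in <C>::=<H> <B>, the suffix after <B> is empty, so FOLLOW(<B>) ⊇ FOLLOW(<C>) = {p, r, t}; in <H>::=<C> <B> p, <B> is followed by p with FIRST {p}; in <B>::=<S> <B> q t, <B> is followed by q t with FIRST {q}. Thus FOLLOW(<B>) = {p, q, r, t}.
FOLLOW(<S>): in <B>::=<C> <S> q, <S> is followed by q with FIRST {q}; in <B>::=<C> <S> <H>, <S> is followed by <H> with FIRST {ε, p, r, t}; in <B>::=<C> <S> <H>, the suffix after <S> is nullable, so FOLLOW(<S>) ⊇ FOLLOW(<B>) = {p, q, r, t}; in <B>::=<S> <B> q t, <S> is followed by <B> q t with FIRST {p, q, r, t}. Thus FOLLOW(<S>) = {$, p, q, r, t}.
FOLLOW(<H>): in <S>::=t p <H> <H> (occurrence 1), <H> is followed by <H> with FIRST {ε, p, r, t}; in <S>::=t p <H> <H> (occurrence 1), the suffix after <H> is nullable, so FOLLOW(<H>) ⊇ FOLLOW(<S>) = {$, p, q, r, t}; in <S>::=t p <H> <H> (occurrence 2), the suffix after <H> is empty, so FOLLOW(<H>) ⊇ FOLLOW(<S>) = {$, p, q, r, t}; in <C>::=<H> <B>, <H> is followed by <B> with FIRST {ε, p, r, t}; in <C>::=<H> <B>, the suffix after <H> is nullable, so FOLLOW(<H>) ⊇ FOLLOW(<C>) = {p, r, t}; in <B>::=<C> <S> <H>, the suffix after <H> is empty, so FOLLOW(<H>) ⊇ FOLLOW(<B>) = {p, q, r, t}. Thus FOLLOW(<H>) = {$, p, q, r, t}.

{$, p, q, r, t}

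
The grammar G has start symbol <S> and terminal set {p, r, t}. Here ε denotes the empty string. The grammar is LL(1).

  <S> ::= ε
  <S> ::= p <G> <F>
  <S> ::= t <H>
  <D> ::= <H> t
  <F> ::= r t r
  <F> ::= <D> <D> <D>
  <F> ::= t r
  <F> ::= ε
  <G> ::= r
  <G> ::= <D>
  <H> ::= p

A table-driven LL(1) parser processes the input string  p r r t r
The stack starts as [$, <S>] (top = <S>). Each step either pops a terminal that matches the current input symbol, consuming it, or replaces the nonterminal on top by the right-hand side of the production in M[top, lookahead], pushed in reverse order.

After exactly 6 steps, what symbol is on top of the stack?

     Stack        Input        Action
  1  $ <S>        p r r t r $  expand <S> ::= p <G> <F>
  2  $ <F> <G> p  p r r t r $  match p
  3  $ <F> <G>    r r t r $    expand <G> ::= r
  4  $ <F> r      r r t r $    match r
  5  $ <F>        r t r $      expand <F> ::= r t r
  6  $ r t r      r t r $      match r
Stack after step 6: $ r t (top = t).

t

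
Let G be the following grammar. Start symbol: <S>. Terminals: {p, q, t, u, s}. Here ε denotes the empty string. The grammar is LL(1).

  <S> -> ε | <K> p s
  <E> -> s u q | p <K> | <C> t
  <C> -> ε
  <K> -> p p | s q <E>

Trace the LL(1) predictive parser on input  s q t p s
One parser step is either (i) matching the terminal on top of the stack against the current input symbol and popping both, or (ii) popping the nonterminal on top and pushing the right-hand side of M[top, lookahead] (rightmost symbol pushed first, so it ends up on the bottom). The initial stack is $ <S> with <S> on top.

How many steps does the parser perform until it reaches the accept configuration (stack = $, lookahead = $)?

     Stack          Input        Action
  1  $ <S>          s q t p s $  expand <S> -> <K> p s
  2  $ s p <K>      s q t p s $  expand <K> -> s q <E>
  3  $ s p <E> q s  s q t p s $  match s
  4  $ s p <E> q    q t p s $    match q
  5  $ s p <E>      t p s $      expand <E> -> <C> t
  6  $ s p t <C>    t p s $      expand <C> -> ε
  7  $ s p t        t p s $      match t
  8  $ s p          p s $        match p
  9  $ s            s $          match s
Accept reached after 9 steps.

9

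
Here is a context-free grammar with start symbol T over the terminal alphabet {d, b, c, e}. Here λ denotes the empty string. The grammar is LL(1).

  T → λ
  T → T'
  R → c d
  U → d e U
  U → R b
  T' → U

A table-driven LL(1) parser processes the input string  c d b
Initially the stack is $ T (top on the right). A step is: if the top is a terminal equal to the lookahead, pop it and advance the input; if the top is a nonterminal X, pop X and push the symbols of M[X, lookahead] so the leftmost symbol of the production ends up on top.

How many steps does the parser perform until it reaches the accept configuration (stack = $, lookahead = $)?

step 1: stack=$ T  input=c d b $  — expand T → T'
step 2: stack=$ T'  input=c d b $  — expand T' → U
step 3: stack=$ U  input=c d b $  — expand U → R b
step 4: stack=$ b R  input=c d b $  — expand R → c d
step 5: stack=$ b d c  input=c d b $  — match c
step 6: stack=$ b d  input=d b $  — match d
step 7: stack=$ b  input=b $  — match b
Accept reached after 7 steps.

7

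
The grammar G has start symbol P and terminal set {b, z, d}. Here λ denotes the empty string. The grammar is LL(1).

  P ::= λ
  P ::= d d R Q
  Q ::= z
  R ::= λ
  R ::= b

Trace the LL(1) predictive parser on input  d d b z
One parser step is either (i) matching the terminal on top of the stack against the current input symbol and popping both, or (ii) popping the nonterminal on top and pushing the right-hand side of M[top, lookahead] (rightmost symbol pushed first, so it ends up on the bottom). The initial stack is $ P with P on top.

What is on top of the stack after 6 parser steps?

step 1: stack=$ P  input=d d b z $  — expand P ::= d d R Q
step 2: stack=$ Q R d d  input=d d b z $  — match d
step 3: stack=$ Q R d  input=d b z $  — match d
step 4: stack=$ Q R  input=b z $  — expand R ::= b
step 5: stack=$ Q b  input=b z $  — match b
step 6: stack=$ Q  input=z $  — expand Q ::= z
Stack after step 6: $ z (top = z).

z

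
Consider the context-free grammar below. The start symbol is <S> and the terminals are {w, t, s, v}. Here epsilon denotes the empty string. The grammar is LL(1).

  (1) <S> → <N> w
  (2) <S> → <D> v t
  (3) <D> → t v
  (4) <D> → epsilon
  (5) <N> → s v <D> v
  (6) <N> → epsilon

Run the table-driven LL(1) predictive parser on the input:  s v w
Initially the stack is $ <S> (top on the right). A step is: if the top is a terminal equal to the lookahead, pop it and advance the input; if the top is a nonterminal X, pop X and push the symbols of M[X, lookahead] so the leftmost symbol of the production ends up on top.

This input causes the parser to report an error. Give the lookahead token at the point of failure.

w

     Stack          Input    Action
  1  $ <S>          s v w $  expand <S> → <N> w
  2  $ w <N>        s v w $  expand <N> → s v <D> v
  3  $ w v <D> v s  s v w $  match s
  4  $ w v <D> v    v w $    match v
  5  $ w v <D>      w $      error: M[<D>, w] is empty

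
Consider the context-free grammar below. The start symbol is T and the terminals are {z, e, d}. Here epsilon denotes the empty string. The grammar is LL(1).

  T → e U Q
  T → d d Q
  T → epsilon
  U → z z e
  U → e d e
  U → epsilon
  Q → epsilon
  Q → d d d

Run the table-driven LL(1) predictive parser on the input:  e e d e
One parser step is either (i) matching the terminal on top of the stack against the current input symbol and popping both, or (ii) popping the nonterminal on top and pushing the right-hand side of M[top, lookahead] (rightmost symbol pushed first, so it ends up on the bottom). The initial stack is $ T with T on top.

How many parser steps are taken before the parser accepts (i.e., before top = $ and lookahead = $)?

step 1: stack=$ T  input=e e d e $  — expand T → e U Q
step 2: stack=$ Q U e  input=e e d e $  — match e
step 3: stack=$ Q U  input=e d e $  — expand U → e d e
step 4: stack=$ Q e d e  input=e d e $  — match e
step 5: stack=$ Q e d  input=d e $  — match d
step 6: stack=$ Q e  input=e $  — match e
step 7: stack=$ Q  input=$  — expand Q → epsilon
Accept reached after 7 steps.

7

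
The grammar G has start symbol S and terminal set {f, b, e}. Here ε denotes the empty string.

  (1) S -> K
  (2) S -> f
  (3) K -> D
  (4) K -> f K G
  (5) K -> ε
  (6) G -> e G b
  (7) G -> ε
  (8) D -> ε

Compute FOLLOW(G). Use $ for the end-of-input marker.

FIRST(G): from G->e G b we get {e}; from G->ε we get {ε}. So FIRST(G) = {ε, e}.
FIRST(D): from D->ε we get {ε}. So FIRST(D) = {ε}.
FIRST(K): from K->D we get {ε}; from K->f K G we get {f}; from K->ε we get {ε}. So FIRST(K) = {ε, f}.
FIRST(S): from S->K we get {ε, f}; from S->f we get {f}. So FIRST(S) = {ε, f}.
FOLLOW(S) includes $ since S is the start symbol.
FOLLOW(S): S appears on no right-hand side. Thus FOLLOW(S) = {$}.
FOLLOW(K): in S->K, the suffix after K is empty, so FOLLOW(K) ⊇ FOLLOW(S) = {$}; in K->f K G, K is followed by G with FIRST {ε, e}; in K->f K G, the suffix after K is nullable (adds nothing new). Thus FOLLOW(K) = {$, e}.
FOLLOW(G): in K->f K G, the suffix after G is empty, so FOLLOW(G) ⊇ FOLLOW(K) = {$, e}; in G->e G b, G is followed by b with FIRST {b}. Thus FOLLOW(G) = {$, b, e}.
FOLLOW(D): in K->D, the suffix after D is empty, so FOLLOW(D) ⊇ FOLLOW(K) = {$, e}. Thus FOLLOW(D) = {$, e}.

{$, b, e}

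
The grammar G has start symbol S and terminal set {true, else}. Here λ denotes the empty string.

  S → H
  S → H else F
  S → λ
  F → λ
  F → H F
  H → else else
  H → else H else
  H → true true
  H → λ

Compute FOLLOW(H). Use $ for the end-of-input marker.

{$, else, true}

FIRST(H) = {λ, else, true}
FIRST(S) = {λ, else, true}  (via H, H else F)
FIRST(F) = {λ, else, true}  (via H F)
FOLLOW(S) includes $ since S is the start symbol.
FOLLOW(S): S appears on no right-hand side. Thus FOLLOW(S) = {$}.
FOLLOW(F): in S→H else F, the suffix after F is empty, so FOLLOW(F) ⊇ FOLLOW(S) = {$}; in F→H F, the suffix after F is empty (adds nothing new). Thus FOLLOW(F) = {$}.
FOLLOW(H): in S→H, the suffix after H is empty, so FOLLOW(H) ⊇ FOLLOW(S) = {$}; in S→H else F, H is followed by else F with FIRST {else}; in F→H F, H is followed by F with FIRST {λ, else, true}; in F→H F, the suffix after H is nullable, so FOLLOW(H) ⊇ FOLLOW(F) = {$}; in H→else H else, H is followed by else with FIRST {else}. Thus FOLLOW(H) = {$, else, true}.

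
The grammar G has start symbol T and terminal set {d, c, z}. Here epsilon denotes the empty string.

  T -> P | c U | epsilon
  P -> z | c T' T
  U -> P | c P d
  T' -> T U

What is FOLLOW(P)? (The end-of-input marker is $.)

FIRST(P): from P->z we get {z}; from P->c T' T we get {c}. So FIRST(P) = {c, z}.
FIRST(T): from T->P we get {c, z}; from T->c U we get {c}; from T->epsilon we get {epsilon}. So FIRST(T) = {epsilon, c, z}.
FIRST(U): from U->P we get {c, z}; from U->c P d we get {c}. So FIRST(U) = {c, z}.
FIRST(T'): from T'->T U we get {c, z}. So FIRST(T') = {c, z}.
FOLLOW(T) includes $ since T is the start symbol.
FOLLOW(T): in P->c T' T, the suffix after T is empty, so FOLLOW(T) ⊇ FOLLOW(P) = {$, c, d, z}; in T'->T U, T is followed by U with FIRST {c, z}. Thus FOLLOW(T) = {$, c, d, z}.
FOLLOW(P): in T->P, the suffix after P is empty, so FOLLOW(P) ⊇ FOLLOW(T) = {$, c, d, z}; in U->P, the suffix after P is empty, so FOLLOW(P) ⊇ FOLLOW(U) = {$, c, d, z}; in U->c P d, P is followed by d with FIRST {d}. Thus FOLLOW(P) = {$, c, d, z}.
FOLLOW(T'): in P->c T' T, T' is followed by T with FIRST {epsilon, c, z}; in P->c T' T, the suffix after T' is nullable, so FOLLOW(T') ⊇ FOLLOW(P) = {$, c, d, z}. Thus FOLLOW(T') = {$, c, d, z}.
FOLLOW(U): in T->c U, the suffix after U is empty, so FOLLOW(U) ⊇ FOLLOW(T) = {$, c, d, z}; in T'->T U, the suffix after U is empty, so FOLLOW(U) ⊇ FOLLOW(T') = {$, c, d, z}. Thus FOLLOW(U) = {$, c, d, z}.

{$, c, d, z}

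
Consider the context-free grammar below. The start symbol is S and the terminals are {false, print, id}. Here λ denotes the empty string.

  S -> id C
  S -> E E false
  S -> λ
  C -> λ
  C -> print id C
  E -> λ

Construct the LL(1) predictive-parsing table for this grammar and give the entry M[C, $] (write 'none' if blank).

C -> λ

FIRST(C): from C->λ we get {λ}; from C->print id C we get {print}. So FIRST(C) = {λ, print}.
FIRST(E): from E->λ we get {λ}. So FIRST(E) = {λ}.
FIRST(S): from S->id C we get {id}; from S->E E false we get {false}; from S->λ we get {λ}. So FIRST(S) = {λ, false, id}.
FOLLOW(S) includes $ since S is the start symbol.
FOLLOW(S): S appears on no right-hand side. Thus FOLLOW(S) = {$}.
FOLLOW(C): in S->id C, the suffix after C is empty, so FOLLOW(C) ⊇ FOLLOW(S) = {$}; in C->print id C, the suffix after C is empty (adds nothing new). Thus FOLLOW(C) = {$}.
For C -> λ: FIRST(λ) = {λ}, so it goes in M[C, t] for t ∈ {}; since λ ∈ FIRST, also for every t ∈ FOLLOW(C) = {$}.
For C -> print id C: FIRST(print id C) = {print}, so it goes in M[C, t] for t ∈ {print}.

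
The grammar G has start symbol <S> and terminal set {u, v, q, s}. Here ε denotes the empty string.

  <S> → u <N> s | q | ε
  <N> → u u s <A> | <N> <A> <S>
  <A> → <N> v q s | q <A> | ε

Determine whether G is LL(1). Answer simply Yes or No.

No

FIRST(<S>) = {ε, q, u}
FIRST(<N>) = {u}
FIRST(<A>) = {ε, q, u}
FOLLOW(<S>) = {$, q, s, u, v}
FOLLOW(<N>) = {q, s, u, v}
FOLLOW(<A>) = {q, s, u, v}
Cell M[<A>, q] receives both <A> → q <A> and <A> → ε — the grammar is not LL(1).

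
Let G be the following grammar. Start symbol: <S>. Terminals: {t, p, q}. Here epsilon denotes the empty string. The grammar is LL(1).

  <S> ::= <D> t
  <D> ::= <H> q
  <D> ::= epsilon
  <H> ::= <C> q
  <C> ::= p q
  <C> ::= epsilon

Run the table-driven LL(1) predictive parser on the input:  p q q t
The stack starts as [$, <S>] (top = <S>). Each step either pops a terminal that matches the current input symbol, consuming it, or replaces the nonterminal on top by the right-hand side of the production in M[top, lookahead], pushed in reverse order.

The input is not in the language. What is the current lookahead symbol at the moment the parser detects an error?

t

step 1: stack=$ <S>  input=p q q t $  — expand <S> ::= <D> t
step 2: stack=$ t <D>  input=p q q t $  — expand <D> ::= <H> q
step 3: stack=$ t q <H>  input=p q q t $  — expand <H> ::= <C> q
step 4: stack=$ t q q <C>  input=p q q t $  — expand <C> ::= p q
step 5: stack=$ t q q q p  input=p q q t $  — match p
step 6: stack=$ t q q q  input=q q t $  — match q
step 7: stack=$ t q q  input=q t $  — match q
step 8: stack=$ t q  input=t $  — error: top is terminal q but lookahead is t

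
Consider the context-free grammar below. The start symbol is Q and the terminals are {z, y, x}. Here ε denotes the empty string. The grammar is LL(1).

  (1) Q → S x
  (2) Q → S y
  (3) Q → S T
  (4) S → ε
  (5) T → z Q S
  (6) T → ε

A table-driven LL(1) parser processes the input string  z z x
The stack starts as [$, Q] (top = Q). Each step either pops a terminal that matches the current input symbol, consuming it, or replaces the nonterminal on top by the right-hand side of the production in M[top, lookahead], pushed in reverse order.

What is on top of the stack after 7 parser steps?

z

step 1: stack=$ Q  input=z z x $  — expand Q → S T
step 2: stack=$ T S  input=z z x $  — expand S → ε
step 3: stack=$ T  input=z z x $  — expand T → z Q S
step 4: stack=$ S Q z  input=z z x $  — match z
step 5: stack=$ S Q  input=z x $  — expand Q → S T
step 6: stack=$ S T S  input=z x $  — expand S → ε
step 7: stack=$ S T  input=z x $  — expand T → z Q S
Stack after step 7: $ S S Q z (top = z).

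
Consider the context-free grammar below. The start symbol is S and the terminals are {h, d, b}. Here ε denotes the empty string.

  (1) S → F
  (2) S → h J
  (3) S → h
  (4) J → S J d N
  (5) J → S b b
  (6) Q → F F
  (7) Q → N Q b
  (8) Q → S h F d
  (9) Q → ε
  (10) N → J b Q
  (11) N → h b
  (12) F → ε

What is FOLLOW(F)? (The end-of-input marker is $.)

FIRST(F) = {ε}
FIRST(S) = {ε, h}  (via F)
FIRST(J) = {b, h}  (via S J d N, S b b)
FIRST(N) = {b, h}  (via J b Q)
FIRST(Q) = {ε, b, h}  (via F F, N Q b, S h F d)
FOLLOW(S) includes $ since S is the start symbol.
FOLLOW(S): in J→S J d N, S is followed by J d N with FIRST {b, h}; in J→S b b, S is followed by b b with FIRST {b}; in Q→S h F d, S is followed by h F d with FIRST {h}. Thus FOLLOW(S) = {$, b, h}.
FOLLOW(J): in S→h J, the suffix after J is empty, so FOLLOW(J) ⊇ FOLLOW(S) = {$, b, h}; in J→S J d N, J is followed by d N with FIRST {d}; in N→J b Q, J is followed by b Q with FIRST {b}. Thus FOLLOW(J) = {$, b, d, h}.
FOLLOW(N): in J→S J d N, the suffix after N is empty, so FOLLOW(N) ⊇ FOLLOW(J) = {$, b, d, h}; in Q→N Q b, N is followed by Q b with FIRST {b, h}. Thus FOLLOW(N) = {$, b, d, h}.
FOLLOW(Q): in Q→N Q b, Q is followed by b with FIRST {b}; in N→J b Q, the suffix after Q is empty, so FOLLOW(Q) ⊇ FOLLOW(N) = {$, b, d, h}. Thus FOLLOW(Q) = {$, b, d, h}.
FOLLOW(F): in S→F, the suffix after F is empty, so FOLLOW(F) ⊇ FOLLOW(S) = {$, b, h}; in Q→F F (occurrence 1), F is followed by F with FIRST {ε}; in Q→F F (occurrence 1), the suffix after F is nullable, so FOLLOW(F) ⊇ FOLLOW(Q) = {$, b, d, h}; in Q→F F (occurrence 2), the suffix after F is empty, so FOLLOW(F) ⊇ FOLLOW(Q) = {$, b, d, h}; in Q→S h F d, F is followed by d with FIRST {d}. Thus FOLLOW(F) = {$, b, d, h}.

{$, b, d, h}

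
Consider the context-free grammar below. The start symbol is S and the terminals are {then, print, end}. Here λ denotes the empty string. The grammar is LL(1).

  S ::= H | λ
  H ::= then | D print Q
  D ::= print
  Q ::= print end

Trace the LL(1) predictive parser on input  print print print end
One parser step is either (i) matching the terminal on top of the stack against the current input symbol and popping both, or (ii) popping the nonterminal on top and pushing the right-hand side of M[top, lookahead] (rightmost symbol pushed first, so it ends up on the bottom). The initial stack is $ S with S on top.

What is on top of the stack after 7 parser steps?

end

step 1: stack=$ S  input=print print print end $  — expand S ::= H
step 2: stack=$ H  input=print print print end $  — expand H ::= D print Q
step 3: stack=$ Q print D  input=print print print end $  — expand D ::= print
step 4: stack=$ Q print print  input=print print print end $  — match print
step 5: stack=$ Q print  input=print print end $  — match print
step 6: stack=$ Q  input=print end $  — expand Q ::= print end
step 7: stack=$ end print  input=print end $  — match print
Stack after step 7: $ end (top = end).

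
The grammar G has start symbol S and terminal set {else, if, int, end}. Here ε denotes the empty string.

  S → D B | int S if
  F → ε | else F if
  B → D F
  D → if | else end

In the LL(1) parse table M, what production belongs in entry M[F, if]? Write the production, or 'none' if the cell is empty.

FIRST(F): from F→ε we get {ε}; from F→else F if we get {else}. So FIRST(F) = {ε, else}.
FIRST(D): from D→if we get {if}; from D→else end we get {else}. So FIRST(D) = {else, if}.
FIRST(S): from S→D B we get {else, if}; from S→int S if we get {int}. So FIRST(S) = {else, if, int}.
FIRST(B): from B→D F we get {else, if}. So FIRST(B) = {else, if}.
FOLLOW(S) includes $ since S is the start symbol.
FOLLOW(B): in S→D B, the suffix after B is empty, so FOLLOW(B) ⊇ FOLLOW(S) = {$, if}. Thus FOLLOW(B) = {$, if}.
FOLLOW(F): in F→else F if, F is followed by if with FIRST {if}; in B→D F, the suffix after F is empty, so FOLLOW(F) ⊇ FOLLOW(B) = {$, if}. Thus FOLLOW(F) = {$, if}.
For F → ε: FIRST(ε) = {ε}, so it goes in M[F, t] for t ∈ {}; since ε ∈ FIRST, also for every t ∈ FOLLOW(F) = {$, if}.
For F → else F if: FIRST(else F if) = {else}, so it goes in M[F, t] for t ∈ {else}.

F → ε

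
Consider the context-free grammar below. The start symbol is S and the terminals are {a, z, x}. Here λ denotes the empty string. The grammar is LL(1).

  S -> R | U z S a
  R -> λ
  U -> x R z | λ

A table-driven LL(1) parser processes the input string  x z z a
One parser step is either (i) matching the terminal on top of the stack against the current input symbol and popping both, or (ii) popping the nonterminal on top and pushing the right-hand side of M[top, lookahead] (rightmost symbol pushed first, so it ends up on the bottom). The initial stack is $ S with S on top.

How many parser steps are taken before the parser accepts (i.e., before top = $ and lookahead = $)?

     Stack          Input      Action
  1  $ S            x z z a $  expand S -> U z S a
  2  $ a S z U      x z z a $  expand U -> x R z
  3  $ a S z z R x  x z z a $  match x
  4  $ a S z z R    z z a $    expand R -> λ
  5  $ a S z z      z z a $    match z
  6  $ a S z        z a $      match z
  7  $ a S          a $        expand S -> R
  8  $ a R          a $        expand R -> λ
  9  $ a            a $        match a
Accept reached after 9 steps.

9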